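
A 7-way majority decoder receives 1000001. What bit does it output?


Ones: 2 out of 7
Threshold: 4

0 (2/7 voted 1)


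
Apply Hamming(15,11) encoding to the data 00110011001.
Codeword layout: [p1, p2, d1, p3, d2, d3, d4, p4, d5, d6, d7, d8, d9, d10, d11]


Parity bits: p1=1, p2=0, p3=0, p4=1

100001110011001


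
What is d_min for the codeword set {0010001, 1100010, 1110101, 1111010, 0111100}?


Comparing all pairs, minimum distance: 2
Can detect 1 errors, correct 0 errors

2


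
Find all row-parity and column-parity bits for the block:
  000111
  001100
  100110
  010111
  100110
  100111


Row parities: 101010
Column parities: 111011

Row P: 101010, Col P: 111011, Corner: 1


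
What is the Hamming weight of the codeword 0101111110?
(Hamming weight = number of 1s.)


Counting 1s in 0101111110

7


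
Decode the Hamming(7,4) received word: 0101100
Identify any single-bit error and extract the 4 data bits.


Syndrome = 3: error at position 3

Data: 1100 (corrected bit 3)


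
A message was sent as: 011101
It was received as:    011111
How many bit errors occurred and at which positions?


XOR: 000010

1 error(s) at position(s): 4


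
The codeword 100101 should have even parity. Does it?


Number of 1s: 3

No, parity error (3 ones)


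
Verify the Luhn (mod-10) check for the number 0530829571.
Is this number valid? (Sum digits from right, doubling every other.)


Luhn sum = 40
40 mod 10 = 0

Valid (Luhn sum mod 10 = 0)


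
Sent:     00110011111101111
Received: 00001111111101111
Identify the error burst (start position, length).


XOR: 00111100000000000

Burst at position 2, length 4


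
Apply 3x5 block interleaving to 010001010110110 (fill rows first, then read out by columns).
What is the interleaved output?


Matrix:
  01000
  10101
  10110
Read columns: 011100011001010

011100011001010


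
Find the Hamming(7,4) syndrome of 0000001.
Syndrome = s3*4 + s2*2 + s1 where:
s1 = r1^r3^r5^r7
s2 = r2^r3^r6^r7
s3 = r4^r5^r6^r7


s1=1, s2=1, s3=1

Syndrome = 7 (error at position 7)


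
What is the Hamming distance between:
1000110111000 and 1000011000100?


XOR: 0000101111100
Count of 1s: 6

6


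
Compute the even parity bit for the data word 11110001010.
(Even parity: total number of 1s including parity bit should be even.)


Number of 1s in data: 6
Parity bit: 0

0


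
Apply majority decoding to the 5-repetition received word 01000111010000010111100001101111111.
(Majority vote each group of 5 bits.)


Groups: 01000, 11101, 00000, 10111, 10000, 11011, 11111
Majority votes: 0101011

0101011


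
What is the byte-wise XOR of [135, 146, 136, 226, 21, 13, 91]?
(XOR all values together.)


XOR chain: 135 ^ 146 ^ 136 ^ 226 ^ 21 ^ 13 ^ 91 = 60

60


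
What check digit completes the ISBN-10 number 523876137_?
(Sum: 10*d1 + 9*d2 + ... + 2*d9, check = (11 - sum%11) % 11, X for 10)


Weighted sum: 247
247 mod 11 = 5

Check digit: 6


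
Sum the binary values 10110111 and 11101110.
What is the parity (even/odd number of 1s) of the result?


10110111 = 183
11101110 = 238
Sum = 421 = 110100101
1s count = 5

odd parity (5 ones in 110100101)


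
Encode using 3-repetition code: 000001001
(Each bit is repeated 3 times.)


Each bit -> 3 copies

000000000000000111000000111


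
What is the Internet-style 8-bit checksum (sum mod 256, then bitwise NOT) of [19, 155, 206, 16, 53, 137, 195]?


Sum = 781 mod 256 = 13
Complement = 242

242


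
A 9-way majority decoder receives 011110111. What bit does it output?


Ones: 7 out of 9
Threshold: 5

1 (7/9 voted 1)


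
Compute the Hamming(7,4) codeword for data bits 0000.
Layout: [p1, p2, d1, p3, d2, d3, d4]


Parity bits: p1=0, p2=0, p3=0

0000000


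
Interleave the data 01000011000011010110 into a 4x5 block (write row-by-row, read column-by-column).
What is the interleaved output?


Matrix:
  01000
  01100
  00110
  10110
Read columns: 00011100011100110000

00011100011100110000


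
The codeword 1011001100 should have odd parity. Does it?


Number of 1s: 5

Yes, parity is correct (5 ones)


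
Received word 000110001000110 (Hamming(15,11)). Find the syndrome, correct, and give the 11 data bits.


Syndrome = 11: error at position 11

Data: 01001010110 (corrected bit 11)


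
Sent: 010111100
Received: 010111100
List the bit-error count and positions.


XOR: 000000000

0 errors (received matches sent)


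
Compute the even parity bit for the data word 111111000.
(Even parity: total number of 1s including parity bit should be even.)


Number of 1s in data: 6
Parity bit: 0

0


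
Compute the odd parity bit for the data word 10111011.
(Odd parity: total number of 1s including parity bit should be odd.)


Number of 1s in data: 6
Parity bit: 1

1


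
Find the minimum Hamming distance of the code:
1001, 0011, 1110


Comparing all pairs, minimum distance: 2
Can detect 1 errors, correct 0 errors

2


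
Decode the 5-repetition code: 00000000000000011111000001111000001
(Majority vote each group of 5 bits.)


Groups: 00000, 00000, 00000, 11111, 00000, 11110, 00001
Majority votes: 0001010

0001010


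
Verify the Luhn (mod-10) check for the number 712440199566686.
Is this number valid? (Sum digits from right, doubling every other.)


Luhn sum = 71
71 mod 10 = 1

Invalid (Luhn sum mod 10 = 1)


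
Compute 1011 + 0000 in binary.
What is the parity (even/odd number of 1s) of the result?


1011 = 11
0000 = 0
Sum = 11 = 1011
1s count = 3

odd parity (3 ones in 1011)


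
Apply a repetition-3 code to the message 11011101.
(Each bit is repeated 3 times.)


Each bit -> 3 copies

111111000111111111000111


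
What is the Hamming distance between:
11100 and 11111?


XOR: 00011
Count of 1s: 2

2


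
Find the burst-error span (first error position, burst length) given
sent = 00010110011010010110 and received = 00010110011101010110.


XOR: 00000000000111000000

Burst at position 11, length 3


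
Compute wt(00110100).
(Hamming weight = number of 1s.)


Counting 1s in 00110100

3


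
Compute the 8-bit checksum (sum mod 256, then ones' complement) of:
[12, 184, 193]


Sum = 389 mod 256 = 133
Complement = 122

122


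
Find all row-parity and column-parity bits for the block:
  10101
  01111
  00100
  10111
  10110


Row parities: 10101
Column parities: 11111

Row P: 10101, Col P: 11111, Corner: 1


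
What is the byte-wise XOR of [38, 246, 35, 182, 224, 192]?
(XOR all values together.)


XOR chain: 38 ^ 246 ^ 35 ^ 182 ^ 224 ^ 192 = 101

101


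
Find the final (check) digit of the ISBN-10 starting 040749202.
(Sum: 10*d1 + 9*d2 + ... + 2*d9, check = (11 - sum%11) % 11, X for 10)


Weighted sum: 166
166 mod 11 = 1

Check digit: X


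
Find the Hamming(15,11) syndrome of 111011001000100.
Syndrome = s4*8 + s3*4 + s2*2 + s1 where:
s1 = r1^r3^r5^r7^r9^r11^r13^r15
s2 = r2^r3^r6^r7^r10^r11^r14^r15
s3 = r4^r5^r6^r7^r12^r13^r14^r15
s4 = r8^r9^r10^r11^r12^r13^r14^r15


s1=1, s2=1, s3=1, s4=0

Syndrome = 7 (error at position 7)


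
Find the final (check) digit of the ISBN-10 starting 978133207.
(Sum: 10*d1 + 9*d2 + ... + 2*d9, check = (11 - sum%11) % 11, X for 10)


Weighted sum: 279
279 mod 11 = 4

Check digit: 7


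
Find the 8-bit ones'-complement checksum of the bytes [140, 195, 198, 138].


Sum = 671 mod 256 = 159
Complement = 96

96


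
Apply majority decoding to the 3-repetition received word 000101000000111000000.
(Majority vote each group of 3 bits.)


Groups: 000, 101, 000, 000, 111, 000, 000
Majority votes: 0100100

0100100


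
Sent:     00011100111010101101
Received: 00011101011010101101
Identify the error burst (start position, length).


XOR: 00000001100000000000

Burst at position 7, length 2


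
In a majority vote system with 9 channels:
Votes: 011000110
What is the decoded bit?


Ones: 4 out of 9
Threshold: 5

0 (4/9 voted 1)


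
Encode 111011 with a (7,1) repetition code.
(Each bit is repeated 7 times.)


Each bit -> 7 copies

111111111111111111111000000011111111111111


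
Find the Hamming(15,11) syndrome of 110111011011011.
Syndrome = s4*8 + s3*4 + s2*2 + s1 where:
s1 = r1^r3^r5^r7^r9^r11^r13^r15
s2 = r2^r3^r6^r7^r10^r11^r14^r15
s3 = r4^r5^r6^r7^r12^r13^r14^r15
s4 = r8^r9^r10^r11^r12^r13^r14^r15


s1=1, s2=1, s3=0, s4=0

Syndrome = 3 (error at position 3)


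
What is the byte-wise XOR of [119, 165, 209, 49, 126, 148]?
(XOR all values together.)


XOR chain: 119 ^ 165 ^ 209 ^ 49 ^ 126 ^ 148 = 216

216


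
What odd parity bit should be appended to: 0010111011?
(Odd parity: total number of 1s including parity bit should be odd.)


Number of 1s in data: 6
Parity bit: 1

1


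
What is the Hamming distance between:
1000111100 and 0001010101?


XOR: 1001101001
Count of 1s: 5

5


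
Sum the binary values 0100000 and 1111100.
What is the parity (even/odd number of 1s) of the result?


0100000 = 32
1111100 = 124
Sum = 156 = 10011100
1s count = 4

even parity (4 ones in 10011100)


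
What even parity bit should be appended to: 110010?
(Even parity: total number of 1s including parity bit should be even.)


Number of 1s in data: 3
Parity bit: 1

1


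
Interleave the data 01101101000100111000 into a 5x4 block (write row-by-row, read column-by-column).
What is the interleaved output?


Matrix:
  0110
  1101
  0001
  0011
  1000
Read columns: 01001110001001001110

01001110001001001110


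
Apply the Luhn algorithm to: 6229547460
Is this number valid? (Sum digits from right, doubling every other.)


Luhn sum = 35
35 mod 10 = 5

Invalid (Luhn sum mod 10 = 5)


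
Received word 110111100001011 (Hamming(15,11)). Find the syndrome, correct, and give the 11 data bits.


Syndrome = 14: error at position 14

Data: 01110001001 (corrected bit 14)


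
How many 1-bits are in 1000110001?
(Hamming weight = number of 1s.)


Counting 1s in 1000110001

4


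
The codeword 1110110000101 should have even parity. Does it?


Number of 1s: 7

No, parity error (7 ones)


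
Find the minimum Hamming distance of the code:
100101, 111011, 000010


Comparing all pairs, minimum distance: 4
Can detect 3 errors, correct 1 errors

4


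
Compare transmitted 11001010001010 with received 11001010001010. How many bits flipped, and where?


XOR: 00000000000000

0 errors (received matches sent)


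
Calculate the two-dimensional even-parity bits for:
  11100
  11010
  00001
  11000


Row parities: 1110
Column parities: 11111

Row P: 1110, Col P: 11111, Corner: 1


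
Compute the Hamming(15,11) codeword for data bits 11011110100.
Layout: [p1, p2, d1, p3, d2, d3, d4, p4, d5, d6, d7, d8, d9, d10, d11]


Parity bits: p1=0, p2=0, p3=1, p4=0

001110101110100


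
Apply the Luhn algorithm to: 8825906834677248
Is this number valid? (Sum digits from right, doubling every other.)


Luhn sum = 87
87 mod 10 = 7

Invalid (Luhn sum mod 10 = 7)


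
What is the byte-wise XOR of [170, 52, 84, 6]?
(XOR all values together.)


XOR chain: 170 ^ 52 ^ 84 ^ 6 = 204

204


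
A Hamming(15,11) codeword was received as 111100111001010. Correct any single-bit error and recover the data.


Syndrome = 0: no error detected

Data: 10011001010 (no errors)


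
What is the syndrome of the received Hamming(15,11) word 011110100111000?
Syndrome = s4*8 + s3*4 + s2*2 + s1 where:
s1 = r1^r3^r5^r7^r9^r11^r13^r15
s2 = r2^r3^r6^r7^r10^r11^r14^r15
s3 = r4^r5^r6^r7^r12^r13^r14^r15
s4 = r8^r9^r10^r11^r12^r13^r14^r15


s1=0, s2=1, s3=0, s4=1

Syndrome = 10 (error at position 10)


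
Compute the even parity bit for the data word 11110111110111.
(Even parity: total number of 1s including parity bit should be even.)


Number of 1s in data: 12
Parity bit: 0

0


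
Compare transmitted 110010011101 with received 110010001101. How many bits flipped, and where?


XOR: 000000010000

1 error(s) at position(s): 7


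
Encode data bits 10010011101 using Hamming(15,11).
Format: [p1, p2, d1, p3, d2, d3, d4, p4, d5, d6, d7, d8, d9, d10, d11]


Parity bits: p1=1, p2=0, p3=0, p4=0

101000100011101


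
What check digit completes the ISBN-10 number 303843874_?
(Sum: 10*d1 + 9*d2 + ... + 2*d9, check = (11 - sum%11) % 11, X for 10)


Weighted sum: 210
210 mod 11 = 1

Check digit: X


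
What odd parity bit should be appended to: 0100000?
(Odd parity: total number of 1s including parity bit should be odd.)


Number of 1s in data: 1
Parity bit: 0

0


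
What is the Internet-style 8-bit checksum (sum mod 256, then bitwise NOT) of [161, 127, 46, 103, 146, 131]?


Sum = 714 mod 256 = 202
Complement = 53

53


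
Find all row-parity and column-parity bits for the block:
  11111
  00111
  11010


Row parities: 111
Column parities: 00010

Row P: 111, Col P: 00010, Corner: 1


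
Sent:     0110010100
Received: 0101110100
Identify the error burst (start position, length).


XOR: 0011100000

Burst at position 2, length 3


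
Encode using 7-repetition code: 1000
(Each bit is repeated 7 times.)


Each bit -> 7 copies

1111111000000000000000000000


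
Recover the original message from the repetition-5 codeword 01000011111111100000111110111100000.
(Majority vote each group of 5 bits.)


Groups: 01000, 01111, 11111, 00000, 11111, 01111, 00000
Majority votes: 0110110

0110110


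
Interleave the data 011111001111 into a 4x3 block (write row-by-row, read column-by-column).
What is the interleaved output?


Matrix:
  011
  111
  001
  111
Read columns: 010111011111

010111011111


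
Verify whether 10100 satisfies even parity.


Number of 1s: 2

Yes, parity is correct (2 ones)


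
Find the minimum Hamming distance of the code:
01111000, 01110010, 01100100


Comparing all pairs, minimum distance: 2
Can detect 1 errors, correct 0 errors

2


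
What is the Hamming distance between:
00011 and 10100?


XOR: 10111
Count of 1s: 4

4


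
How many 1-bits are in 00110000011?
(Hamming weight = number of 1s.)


Counting 1s in 00110000011

4


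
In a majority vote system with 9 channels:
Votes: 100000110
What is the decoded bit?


Ones: 3 out of 9
Threshold: 5

0 (3/9 voted 1)


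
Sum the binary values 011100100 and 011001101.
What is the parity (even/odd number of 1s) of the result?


011100100 = 228
011001101 = 205
Sum = 433 = 110110001
1s count = 5

odd parity (5 ones in 110110001)


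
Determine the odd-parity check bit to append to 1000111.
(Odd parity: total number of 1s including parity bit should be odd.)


Number of 1s in data: 4
Parity bit: 1

1


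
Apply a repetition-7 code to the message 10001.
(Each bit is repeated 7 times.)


Each bit -> 7 copies

11111110000000000000000000001111111


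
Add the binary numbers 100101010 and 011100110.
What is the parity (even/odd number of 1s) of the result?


100101010 = 298
011100110 = 230
Sum = 528 = 1000010000
1s count = 2

even parity (2 ones in 1000010000)


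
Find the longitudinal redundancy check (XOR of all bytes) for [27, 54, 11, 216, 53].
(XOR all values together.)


XOR chain: 27 ^ 54 ^ 11 ^ 216 ^ 53 = 203

203


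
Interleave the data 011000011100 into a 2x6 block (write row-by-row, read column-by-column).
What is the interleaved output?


Matrix:
  011000
  011100
Read columns: 001111010000

001111010000


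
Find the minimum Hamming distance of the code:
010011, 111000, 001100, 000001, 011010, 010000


Comparing all pairs, minimum distance: 2
Can detect 1 errors, correct 0 errors

2


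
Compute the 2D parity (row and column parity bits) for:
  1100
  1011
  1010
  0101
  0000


Row parities: 01000
Column parities: 1000

Row P: 01000, Col P: 1000, Corner: 1


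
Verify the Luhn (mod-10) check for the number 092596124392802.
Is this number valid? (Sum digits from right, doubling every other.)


Luhn sum = 62
62 mod 10 = 2

Invalid (Luhn sum mod 10 = 2)


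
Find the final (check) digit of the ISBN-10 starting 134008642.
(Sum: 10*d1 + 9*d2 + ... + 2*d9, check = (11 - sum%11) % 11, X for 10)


Weighted sum: 149
149 mod 11 = 6

Check digit: 5


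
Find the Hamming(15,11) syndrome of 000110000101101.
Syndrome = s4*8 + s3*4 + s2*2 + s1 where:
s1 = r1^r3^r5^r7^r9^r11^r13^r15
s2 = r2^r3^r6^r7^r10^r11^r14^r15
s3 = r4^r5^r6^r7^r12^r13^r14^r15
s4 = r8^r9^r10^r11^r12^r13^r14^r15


s1=1, s2=0, s3=1, s4=0

Syndrome = 5 (error at position 5)


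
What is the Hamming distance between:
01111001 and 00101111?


XOR: 01010110
Count of 1s: 4

4


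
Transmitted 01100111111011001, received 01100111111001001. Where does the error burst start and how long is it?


XOR: 00000000000010000

Burst at position 12, length 1


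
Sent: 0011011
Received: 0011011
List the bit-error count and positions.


XOR: 0000000

0 errors (received matches sent)


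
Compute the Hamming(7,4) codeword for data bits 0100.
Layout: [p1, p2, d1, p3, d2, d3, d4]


Parity bits: p1=1, p2=0, p3=1

1001100


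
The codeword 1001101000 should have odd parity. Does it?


Number of 1s: 4

No, parity error (4 ones)


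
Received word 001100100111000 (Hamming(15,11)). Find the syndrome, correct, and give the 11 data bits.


Syndrome = 13: error at position 13

Data: 10010111100 (corrected bit 13)


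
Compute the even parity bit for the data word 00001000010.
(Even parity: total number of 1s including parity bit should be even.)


Number of 1s in data: 2
Parity bit: 0

0


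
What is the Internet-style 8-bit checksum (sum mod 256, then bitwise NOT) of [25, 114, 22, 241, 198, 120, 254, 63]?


Sum = 1037 mod 256 = 13
Complement = 242

242


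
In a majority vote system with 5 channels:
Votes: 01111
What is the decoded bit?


Ones: 4 out of 5
Threshold: 3

1 (4/5 voted 1)


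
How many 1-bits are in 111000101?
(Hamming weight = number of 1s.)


Counting 1s in 111000101

5


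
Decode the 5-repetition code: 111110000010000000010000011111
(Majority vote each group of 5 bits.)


Groups: 11111, 00000, 10000, 00001, 00000, 11111
Majority votes: 100001

100001


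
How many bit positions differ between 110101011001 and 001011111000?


XOR: 111110100001
Count of 1s: 7

7


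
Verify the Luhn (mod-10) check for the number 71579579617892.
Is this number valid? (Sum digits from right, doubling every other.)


Luhn sum = 70
70 mod 10 = 0

Valid (Luhn sum mod 10 = 0)


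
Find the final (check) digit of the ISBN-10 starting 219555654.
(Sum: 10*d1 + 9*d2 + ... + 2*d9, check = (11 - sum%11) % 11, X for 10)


Weighted sum: 238
238 mod 11 = 7

Check digit: 4


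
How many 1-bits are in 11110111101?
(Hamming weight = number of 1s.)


Counting 1s in 11110111101

9


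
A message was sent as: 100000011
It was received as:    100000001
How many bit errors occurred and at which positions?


XOR: 000000010

1 error(s) at position(s): 7


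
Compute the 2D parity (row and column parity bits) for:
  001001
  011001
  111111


Row parities: 010
Column parities: 101111

Row P: 010, Col P: 101111, Corner: 1


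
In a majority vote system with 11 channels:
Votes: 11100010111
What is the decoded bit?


Ones: 7 out of 11
Threshold: 6

1 (7/11 voted 1)


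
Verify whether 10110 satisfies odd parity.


Number of 1s: 3

Yes, parity is correct (3 ones)


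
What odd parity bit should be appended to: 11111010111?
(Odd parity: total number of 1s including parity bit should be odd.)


Number of 1s in data: 9
Parity bit: 0

0


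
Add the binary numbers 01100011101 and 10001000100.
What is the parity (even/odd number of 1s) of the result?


01100011101 = 797
10001000100 = 1092
Sum = 1889 = 11101100001
1s count = 6

even parity (6 ones in 11101100001)


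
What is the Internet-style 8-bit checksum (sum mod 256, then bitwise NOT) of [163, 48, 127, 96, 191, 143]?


Sum = 768 mod 256 = 0
Complement = 255

255


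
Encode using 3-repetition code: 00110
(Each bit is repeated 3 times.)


Each bit -> 3 copies

000000111111000


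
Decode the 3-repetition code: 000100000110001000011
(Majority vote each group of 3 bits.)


Groups: 000, 100, 000, 110, 001, 000, 011
Majority votes: 0001001

0001001


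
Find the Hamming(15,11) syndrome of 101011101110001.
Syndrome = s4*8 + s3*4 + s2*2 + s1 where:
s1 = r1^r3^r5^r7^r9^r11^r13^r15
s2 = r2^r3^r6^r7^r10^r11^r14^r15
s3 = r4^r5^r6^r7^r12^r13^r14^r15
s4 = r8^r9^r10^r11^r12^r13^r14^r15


s1=1, s2=0, s3=0, s4=0

Syndrome = 1 (error at position 1)


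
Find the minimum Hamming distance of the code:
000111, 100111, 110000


Comparing all pairs, minimum distance: 1
Can detect 0 errors, correct 0 errors

1


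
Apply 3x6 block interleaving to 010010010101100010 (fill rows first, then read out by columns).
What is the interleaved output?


Matrix:
  010010
  010101
  100010
Read columns: 001110000010101010

001110000010101010


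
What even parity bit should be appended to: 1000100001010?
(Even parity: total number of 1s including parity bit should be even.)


Number of 1s in data: 4
Parity bit: 0

0


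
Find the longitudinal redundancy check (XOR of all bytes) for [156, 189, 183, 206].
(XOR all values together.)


XOR chain: 156 ^ 189 ^ 183 ^ 206 = 88

88


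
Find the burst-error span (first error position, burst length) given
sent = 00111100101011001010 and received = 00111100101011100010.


XOR: 00000000000000101000

Burst at position 14, length 3


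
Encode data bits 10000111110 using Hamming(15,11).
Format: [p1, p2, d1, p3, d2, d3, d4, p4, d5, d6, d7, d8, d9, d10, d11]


Parity bits: p1=1, p2=0, p3=1, p4=1

101100010111110


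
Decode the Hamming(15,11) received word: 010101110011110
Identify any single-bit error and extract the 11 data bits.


Syndrome = 11: error at position 11

Data: 00110001110 (corrected bit 11)


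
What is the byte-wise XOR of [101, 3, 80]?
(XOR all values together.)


XOR chain: 101 ^ 3 ^ 80 = 54

54


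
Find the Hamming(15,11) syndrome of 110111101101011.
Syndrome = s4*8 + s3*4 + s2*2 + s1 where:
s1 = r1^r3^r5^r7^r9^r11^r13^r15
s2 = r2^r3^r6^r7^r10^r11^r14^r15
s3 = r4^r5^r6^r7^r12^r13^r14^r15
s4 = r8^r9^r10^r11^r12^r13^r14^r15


s1=1, s2=0, s3=1, s4=1

Syndrome = 13 (error at position 13)


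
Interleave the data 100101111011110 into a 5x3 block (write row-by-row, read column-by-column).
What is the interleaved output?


Matrix:
  100
  101
  111
  011
  110
Read columns: 111010011101110

111010011101110


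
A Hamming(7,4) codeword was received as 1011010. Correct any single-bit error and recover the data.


Syndrome = 0: no error detected

Data: 1010 (no errors)


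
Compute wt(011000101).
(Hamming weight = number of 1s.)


Counting 1s in 011000101

4


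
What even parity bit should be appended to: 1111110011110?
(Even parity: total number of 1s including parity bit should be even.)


Number of 1s in data: 10
Parity bit: 0

0


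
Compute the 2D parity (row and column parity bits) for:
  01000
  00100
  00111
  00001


Row parities: 1111
Column parities: 01010

Row P: 1111, Col P: 01010, Corner: 0


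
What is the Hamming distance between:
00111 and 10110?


XOR: 10001
Count of 1s: 2

2


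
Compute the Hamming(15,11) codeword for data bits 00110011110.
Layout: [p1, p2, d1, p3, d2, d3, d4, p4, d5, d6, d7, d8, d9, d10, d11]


Parity bits: p1=1, p2=0, p3=1, p4=0

100101100011110


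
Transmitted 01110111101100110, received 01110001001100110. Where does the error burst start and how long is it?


XOR: 00000110100000000

Burst at position 5, length 4


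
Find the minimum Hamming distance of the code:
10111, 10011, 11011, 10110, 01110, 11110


Comparing all pairs, minimum distance: 1
Can detect 0 errors, correct 0 errors

1


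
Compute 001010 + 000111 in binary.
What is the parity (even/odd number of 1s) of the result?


001010 = 10
000111 = 7
Sum = 17 = 10001
1s count = 2

even parity (2 ones in 10001)


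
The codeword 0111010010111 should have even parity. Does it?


Number of 1s: 8

Yes, parity is correct (8 ones)


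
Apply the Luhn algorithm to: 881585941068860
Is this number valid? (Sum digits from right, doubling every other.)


Luhn sum = 68
68 mod 10 = 8

Invalid (Luhn sum mod 10 = 8)


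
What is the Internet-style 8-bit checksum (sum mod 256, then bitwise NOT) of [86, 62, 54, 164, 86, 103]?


Sum = 555 mod 256 = 43
Complement = 212

212


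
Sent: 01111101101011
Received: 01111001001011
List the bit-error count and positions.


XOR: 00000100100000

2 error(s) at position(s): 5, 8


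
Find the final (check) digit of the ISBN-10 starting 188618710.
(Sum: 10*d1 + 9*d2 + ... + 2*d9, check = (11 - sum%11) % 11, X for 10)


Weighted sum: 265
265 mod 11 = 1

Check digit: X


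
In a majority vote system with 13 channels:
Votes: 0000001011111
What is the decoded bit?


Ones: 6 out of 13
Threshold: 7

0 (6/13 voted 1)


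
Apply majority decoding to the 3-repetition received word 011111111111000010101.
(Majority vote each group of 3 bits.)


Groups: 011, 111, 111, 111, 000, 010, 101
Majority votes: 1111001

1111001


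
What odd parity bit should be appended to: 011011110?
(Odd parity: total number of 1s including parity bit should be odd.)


Number of 1s in data: 6
Parity bit: 1

1


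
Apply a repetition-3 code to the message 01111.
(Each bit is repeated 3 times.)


Each bit -> 3 copies

000111111111111


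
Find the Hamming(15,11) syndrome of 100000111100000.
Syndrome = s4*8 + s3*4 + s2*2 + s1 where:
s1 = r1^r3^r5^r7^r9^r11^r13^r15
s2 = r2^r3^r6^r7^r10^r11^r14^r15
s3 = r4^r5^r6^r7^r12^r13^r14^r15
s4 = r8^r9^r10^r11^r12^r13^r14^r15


s1=1, s2=0, s3=1, s4=1

Syndrome = 13 (error at position 13)


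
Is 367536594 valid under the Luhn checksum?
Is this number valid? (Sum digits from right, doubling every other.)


Luhn sum = 38
38 mod 10 = 8

Invalid (Luhn sum mod 10 = 8)


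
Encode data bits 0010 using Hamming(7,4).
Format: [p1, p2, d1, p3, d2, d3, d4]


Parity bits: p1=0, p2=1, p3=1

0101010


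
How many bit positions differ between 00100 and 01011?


XOR: 01111
Count of 1s: 4

4


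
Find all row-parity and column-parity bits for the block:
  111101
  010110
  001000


Row parities: 111
Column parities: 100011

Row P: 111, Col P: 100011, Corner: 1


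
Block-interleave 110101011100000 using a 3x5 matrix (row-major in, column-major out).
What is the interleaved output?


Matrix:
  11010
  10111
  00000
Read columns: 110100010110010

110100010110010


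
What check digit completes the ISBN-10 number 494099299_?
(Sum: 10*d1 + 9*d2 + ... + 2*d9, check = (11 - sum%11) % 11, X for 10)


Weighted sum: 305
305 mod 11 = 8

Check digit: 3


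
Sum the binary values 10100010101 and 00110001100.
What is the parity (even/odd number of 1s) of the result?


10100010101 = 1301
00110001100 = 396
Sum = 1697 = 11010100001
1s count = 5

odd parity (5 ones in 11010100001)


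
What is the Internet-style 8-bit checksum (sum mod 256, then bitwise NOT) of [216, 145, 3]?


Sum = 364 mod 256 = 108
Complement = 147

147


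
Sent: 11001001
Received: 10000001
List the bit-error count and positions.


XOR: 01001000

2 error(s) at position(s): 1, 4


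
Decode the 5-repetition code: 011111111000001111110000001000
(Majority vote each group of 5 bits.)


Groups: 01111, 11110, 00001, 11111, 00000, 01000
Majority votes: 110100

110100


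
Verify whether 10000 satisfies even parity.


Number of 1s: 1

No, parity error (1 ones)


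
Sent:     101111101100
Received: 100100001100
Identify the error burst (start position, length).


XOR: 001011100000

Burst at position 2, length 5


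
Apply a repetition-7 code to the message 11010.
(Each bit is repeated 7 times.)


Each bit -> 7 copies

11111111111111000000011111110000000


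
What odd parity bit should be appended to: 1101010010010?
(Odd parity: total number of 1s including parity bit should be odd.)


Number of 1s in data: 6
Parity bit: 1

1


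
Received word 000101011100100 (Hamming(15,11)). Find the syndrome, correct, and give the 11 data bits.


Syndrome = 4: error at position 4

Data: 00101100100 (corrected bit 4)


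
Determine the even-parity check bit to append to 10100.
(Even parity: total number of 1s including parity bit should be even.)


Number of 1s in data: 2
Parity bit: 0

0


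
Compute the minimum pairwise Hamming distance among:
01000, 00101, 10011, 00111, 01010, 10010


Comparing all pairs, minimum distance: 1
Can detect 0 errors, correct 0 errors

1


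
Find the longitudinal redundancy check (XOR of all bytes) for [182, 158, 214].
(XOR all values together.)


XOR chain: 182 ^ 158 ^ 214 = 254

254


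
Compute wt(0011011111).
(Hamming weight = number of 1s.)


Counting 1s in 0011011111

7


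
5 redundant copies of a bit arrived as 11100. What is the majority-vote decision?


Ones: 3 out of 5
Threshold: 3

1 (3/5 voted 1)


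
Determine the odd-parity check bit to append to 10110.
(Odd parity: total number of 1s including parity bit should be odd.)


Number of 1s in data: 3
Parity bit: 0

0


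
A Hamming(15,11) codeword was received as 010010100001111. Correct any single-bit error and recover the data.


Syndrome = 0: no error detected

Data: 01010001111 (no errors)


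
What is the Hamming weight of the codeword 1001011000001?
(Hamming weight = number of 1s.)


Counting 1s in 1001011000001

5


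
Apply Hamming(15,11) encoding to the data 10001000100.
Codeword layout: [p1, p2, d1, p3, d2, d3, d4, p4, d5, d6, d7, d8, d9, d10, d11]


Parity bits: p1=1, p2=1, p3=1, p4=0

111100001000100


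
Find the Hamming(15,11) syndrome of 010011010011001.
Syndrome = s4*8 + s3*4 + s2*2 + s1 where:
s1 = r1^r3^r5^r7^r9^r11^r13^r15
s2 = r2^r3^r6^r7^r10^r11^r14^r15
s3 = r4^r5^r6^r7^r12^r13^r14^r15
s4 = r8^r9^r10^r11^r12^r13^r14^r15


s1=1, s2=0, s3=0, s4=0

Syndrome = 1 (error at position 1)


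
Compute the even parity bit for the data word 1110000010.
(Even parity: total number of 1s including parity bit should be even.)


Number of 1s in data: 4
Parity bit: 0

0


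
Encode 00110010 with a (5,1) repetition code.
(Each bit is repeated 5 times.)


Each bit -> 5 copies

0000000000111111111100000000001111100000


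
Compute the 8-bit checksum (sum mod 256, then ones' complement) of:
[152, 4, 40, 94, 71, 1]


Sum = 362 mod 256 = 106
Complement = 149

149


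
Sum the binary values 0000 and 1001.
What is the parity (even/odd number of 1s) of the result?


0000 = 0
1001 = 9
Sum = 9 = 1001
1s count = 2

even parity (2 ones in 1001)


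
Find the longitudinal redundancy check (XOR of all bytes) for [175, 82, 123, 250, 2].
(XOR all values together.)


XOR chain: 175 ^ 82 ^ 123 ^ 250 ^ 2 = 126

126


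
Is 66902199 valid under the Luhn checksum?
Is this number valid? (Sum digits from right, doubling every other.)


Luhn sum = 41
41 mod 10 = 1

Invalid (Luhn sum mod 10 = 1)


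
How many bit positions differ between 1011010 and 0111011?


XOR: 1100001
Count of 1s: 3

3


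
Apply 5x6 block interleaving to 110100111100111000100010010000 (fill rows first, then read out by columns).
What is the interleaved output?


Matrix:
  110100
  111100
  111000
  100010
  010000
Read columns: 111101110101100110000001000000

111101110101100110000001000000


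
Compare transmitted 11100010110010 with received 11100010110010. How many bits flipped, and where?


XOR: 00000000000000

0 errors (received matches sent)


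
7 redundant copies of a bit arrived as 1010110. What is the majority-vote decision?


Ones: 4 out of 7
Threshold: 4

1 (4/7 voted 1)


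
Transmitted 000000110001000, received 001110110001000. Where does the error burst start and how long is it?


XOR: 001110000000000

Burst at position 2, length 3


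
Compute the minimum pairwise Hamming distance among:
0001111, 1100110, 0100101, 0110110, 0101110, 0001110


Comparing all pairs, minimum distance: 1
Can detect 0 errors, correct 0 errors

1


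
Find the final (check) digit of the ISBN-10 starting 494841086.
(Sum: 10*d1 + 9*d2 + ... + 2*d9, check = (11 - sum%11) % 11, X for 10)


Weighted sum: 274
274 mod 11 = 10

Check digit: 1


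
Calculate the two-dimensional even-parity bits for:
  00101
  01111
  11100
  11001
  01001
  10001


Row parities: 001100
Column parities: 10111

Row P: 001100, Col P: 10111, Corner: 0


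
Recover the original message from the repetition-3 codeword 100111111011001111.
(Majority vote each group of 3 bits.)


Groups: 100, 111, 111, 011, 001, 111
Majority votes: 011101

011101


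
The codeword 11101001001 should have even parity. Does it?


Number of 1s: 6

Yes, parity is correct (6 ones)


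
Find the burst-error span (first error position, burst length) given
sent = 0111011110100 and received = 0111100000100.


XOR: 0000111110000

Burst at position 4, length 5


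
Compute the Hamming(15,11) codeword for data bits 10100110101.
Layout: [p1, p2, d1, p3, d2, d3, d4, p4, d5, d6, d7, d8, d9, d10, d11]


Parity bits: p1=0, p2=1, p3=1, p4=0

011101000110101


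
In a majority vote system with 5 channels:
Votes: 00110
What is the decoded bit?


Ones: 2 out of 5
Threshold: 3

0 (2/5 voted 1)


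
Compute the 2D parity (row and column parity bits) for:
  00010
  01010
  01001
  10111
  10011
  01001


Row parities: 100010
Column parities: 01100

Row P: 100010, Col P: 01100, Corner: 0


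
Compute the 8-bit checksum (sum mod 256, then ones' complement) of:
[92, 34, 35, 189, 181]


Sum = 531 mod 256 = 19
Complement = 236

236


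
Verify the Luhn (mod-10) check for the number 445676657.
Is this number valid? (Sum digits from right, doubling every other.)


Luhn sum = 44
44 mod 10 = 4

Invalid (Luhn sum mod 10 = 4)


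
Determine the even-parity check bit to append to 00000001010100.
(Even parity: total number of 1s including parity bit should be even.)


Number of 1s in data: 3
Parity bit: 1

1


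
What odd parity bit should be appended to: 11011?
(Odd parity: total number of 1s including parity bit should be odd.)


Number of 1s in data: 4
Parity bit: 1

1


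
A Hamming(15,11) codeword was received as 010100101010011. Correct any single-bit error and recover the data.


Syndrome = 2: error at position 2

Data: 00011010011 (corrected bit 2)


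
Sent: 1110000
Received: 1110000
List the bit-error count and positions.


XOR: 0000000

0 errors (received matches sent)


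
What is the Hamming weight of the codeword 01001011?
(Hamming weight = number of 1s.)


Counting 1s in 01001011

4


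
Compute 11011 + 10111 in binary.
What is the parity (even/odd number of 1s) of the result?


11011 = 27
10111 = 23
Sum = 50 = 110010
1s count = 3

odd parity (3 ones in 110010)


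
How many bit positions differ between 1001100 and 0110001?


XOR: 1111101
Count of 1s: 6

6


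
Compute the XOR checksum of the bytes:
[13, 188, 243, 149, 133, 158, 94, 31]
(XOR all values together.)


XOR chain: 13 ^ 188 ^ 243 ^ 149 ^ 133 ^ 158 ^ 94 ^ 31 = 141

141


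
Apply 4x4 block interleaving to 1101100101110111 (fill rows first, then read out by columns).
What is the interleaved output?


Matrix:
  1101
  1001
  0111
  0111
Read columns: 1100101100111111

1100101100111111


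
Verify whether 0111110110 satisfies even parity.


Number of 1s: 7

No, parity error (7 ones)


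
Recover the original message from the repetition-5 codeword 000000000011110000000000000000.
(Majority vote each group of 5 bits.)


Groups: 00000, 00000, 11110, 00000, 00000, 00000
Majority votes: 001000

001000


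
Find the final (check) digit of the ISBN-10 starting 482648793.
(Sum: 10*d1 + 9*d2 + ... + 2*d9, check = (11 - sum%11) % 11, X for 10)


Weighted sum: 295
295 mod 11 = 9

Check digit: 2


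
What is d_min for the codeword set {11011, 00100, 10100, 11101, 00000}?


Comparing all pairs, minimum distance: 1
Can detect 0 errors, correct 0 errors

1


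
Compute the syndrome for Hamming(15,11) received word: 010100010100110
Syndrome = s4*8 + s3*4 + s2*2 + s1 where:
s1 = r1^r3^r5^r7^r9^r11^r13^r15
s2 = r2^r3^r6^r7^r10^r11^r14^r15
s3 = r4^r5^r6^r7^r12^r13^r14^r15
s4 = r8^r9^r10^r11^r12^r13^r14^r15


s1=1, s2=1, s3=1, s4=0

Syndrome = 7 (error at position 7)


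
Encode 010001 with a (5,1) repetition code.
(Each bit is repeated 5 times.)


Each bit -> 5 copies

000001111100000000000000011111


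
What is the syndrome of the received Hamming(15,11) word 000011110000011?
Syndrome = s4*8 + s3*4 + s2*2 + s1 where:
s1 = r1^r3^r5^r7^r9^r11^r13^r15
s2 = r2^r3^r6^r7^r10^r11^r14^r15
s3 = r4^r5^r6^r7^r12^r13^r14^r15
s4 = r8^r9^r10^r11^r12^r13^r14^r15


s1=1, s2=0, s3=1, s4=1

Syndrome = 13 (error at position 13)


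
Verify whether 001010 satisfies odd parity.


Number of 1s: 2

No, parity error (2 ones)


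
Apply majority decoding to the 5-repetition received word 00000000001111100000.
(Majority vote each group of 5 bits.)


Groups: 00000, 00000, 11111, 00000
Majority votes: 0010

0010


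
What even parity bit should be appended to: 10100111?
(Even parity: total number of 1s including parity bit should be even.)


Number of 1s in data: 5
Parity bit: 1

1


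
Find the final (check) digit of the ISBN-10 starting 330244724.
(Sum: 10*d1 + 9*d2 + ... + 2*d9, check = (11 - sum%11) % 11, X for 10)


Weighted sum: 157
157 mod 11 = 3

Check digit: 8


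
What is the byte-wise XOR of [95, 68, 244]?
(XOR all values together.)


XOR chain: 95 ^ 68 ^ 244 = 239

239


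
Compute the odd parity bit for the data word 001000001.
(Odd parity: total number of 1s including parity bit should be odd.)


Number of 1s in data: 2
Parity bit: 1

1


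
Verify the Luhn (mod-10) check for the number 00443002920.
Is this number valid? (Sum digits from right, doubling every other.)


Luhn sum = 32
32 mod 10 = 2

Invalid (Luhn sum mod 10 = 2)


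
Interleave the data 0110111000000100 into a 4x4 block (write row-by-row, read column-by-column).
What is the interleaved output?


Matrix:
  0110
  1110
  0000
  0100
Read columns: 0100110111000000

0100110111000000


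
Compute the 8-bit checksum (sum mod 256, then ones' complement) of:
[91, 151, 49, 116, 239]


Sum = 646 mod 256 = 134
Complement = 121

121


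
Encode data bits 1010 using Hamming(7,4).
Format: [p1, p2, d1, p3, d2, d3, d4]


Parity bits: p1=1, p2=0, p3=1

1011010


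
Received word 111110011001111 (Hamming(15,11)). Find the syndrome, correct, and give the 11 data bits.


Syndrome = 0: no error detected

Data: 11001001111 (no errors)


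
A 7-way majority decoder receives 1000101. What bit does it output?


Ones: 3 out of 7
Threshold: 4

0 (3/7 voted 1)


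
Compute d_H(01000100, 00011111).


XOR: 01011011
Count of 1s: 5

5


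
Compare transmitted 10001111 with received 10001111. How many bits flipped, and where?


XOR: 00000000

0 errors (received matches sent)


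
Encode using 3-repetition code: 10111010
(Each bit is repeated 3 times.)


Each bit -> 3 copies

111000111111111000111000


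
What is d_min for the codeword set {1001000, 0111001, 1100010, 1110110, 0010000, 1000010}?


Comparing all pairs, minimum distance: 1
Can detect 0 errors, correct 0 errors

1
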